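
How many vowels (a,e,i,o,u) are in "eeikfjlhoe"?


Input: eeikfjlhoe
Checking each character:
  'e' at position 0: vowel (running total: 1)
  'e' at position 1: vowel (running total: 2)
  'i' at position 2: vowel (running total: 3)
  'k' at position 3: consonant
  'f' at position 4: consonant
  'j' at position 5: consonant
  'l' at position 6: consonant
  'h' at position 7: consonant
  'o' at position 8: vowel (running total: 4)
  'e' at position 9: vowel (running total: 5)
Total vowels: 5

5


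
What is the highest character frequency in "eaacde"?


Input: eaacde
Character counts:
  'a': 2
  'c': 1
  'd': 1
  'e': 2
Maximum frequency: 2

2


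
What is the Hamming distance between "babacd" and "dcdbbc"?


Comparing "babacd" and "dcdbbc" position by position:
  Position 0: 'b' vs 'd' => differ
  Position 1: 'a' vs 'c' => differ
  Position 2: 'b' vs 'd' => differ
  Position 3: 'a' vs 'b' => differ
  Position 4: 'c' vs 'b' => differ
  Position 5: 'd' vs 'c' => differ
Total differences (Hamming distance): 6

6


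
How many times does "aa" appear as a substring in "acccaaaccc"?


Searching for "aa" in "acccaaaccc"
Scanning each position:
  Position 0: "ac" => no
  Position 1: "cc" => no
  Position 2: "cc" => no
  Position 3: "ca" => no
  Position 4: "aa" => MATCH
  Position 5: "aa" => MATCH
  Position 6: "ac" => no
  Position 7: "cc" => no
  Position 8: "cc" => no
Total occurrences: 2

2


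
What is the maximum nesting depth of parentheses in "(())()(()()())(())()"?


Input: "(())()(()()())(())()"
Tracking depth:
  Position 0 '(': depth becomes 1
  Position 1 '(': depth becomes 2
  Position 2 ')': depth becomes 1
  Position 3 ')': depth becomes 0
  Position 4 '(': depth becomes 1
  Position 5 ')': depth becomes 0
  Position 6 '(': depth becomes 1
  Position 7 '(': depth becomes 2
  Position 8 ')': depth becomes 1
  Position 9 '(': depth becomes 2
  Position 10 ')': depth becomes 1
  Position 11 '(': depth becomes 2
  Position 12 ')': depth becomes 1
  Position 13 ')': depth becomes 0
  Position 14 '(': depth becomes 1
  Position 15 '(': depth becomes 2
  Position 16 ')': depth becomes 1
  Position 17 ')': depth becomes 0
  Position 18 '(': depth becomes 1
  Position 19 ')': depth becomes 0
Maximum depth reached: 2

2


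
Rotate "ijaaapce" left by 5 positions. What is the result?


Input: "ijaaapce", rotate left by 5
First 5 characters: "ijaaa"
Remaining characters: "pce"
Concatenate remaining + first: "pce" + "ijaaa" = "pceijaaa"

pceijaaa


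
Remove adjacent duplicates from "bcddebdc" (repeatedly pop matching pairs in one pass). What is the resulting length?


Input: bcddebdc
Stack-based adjacent duplicate removal:
  Read 'b': push. Stack: b
  Read 'c': push. Stack: bc
  Read 'd': push. Stack: bcd
  Read 'd': matches stack top 'd' => pop. Stack: bc
  Read 'e': push. Stack: bce
  Read 'b': push. Stack: bceb
  Read 'd': push. Stack: bcebd
  Read 'c': push. Stack: bcebdc
Final stack: "bcebdc" (length 6)

6


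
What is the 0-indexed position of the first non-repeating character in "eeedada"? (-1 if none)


Input: eeedada
Character frequencies:
  'a': 2
  'd': 2
  'e': 3
Scanning left to right for freq == 1:
  Position 0 ('e'): freq=3, skip
  Position 1 ('e'): freq=3, skip
  Position 2 ('e'): freq=3, skip
  Position 3 ('d'): freq=2, skip
  Position 4 ('a'): freq=2, skip
  Position 5 ('d'): freq=2, skip
  Position 6 ('a'): freq=2, skip
  No unique character found => answer = -1

-1


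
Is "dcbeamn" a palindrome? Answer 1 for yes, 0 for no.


Input: dcbeamn
Reversed: nmaebcd
  Compare pos 0 ('d') with pos 6 ('n'): MISMATCH
  Compare pos 1 ('c') with pos 5 ('m'): MISMATCH
  Compare pos 2 ('b') with pos 4 ('a'): MISMATCH
Result: not a palindrome

0


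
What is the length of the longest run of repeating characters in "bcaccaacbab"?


Input: "bcaccaacbab"
Scanning for longest run:
  Position 1 ('c'): new char, reset run to 1
  Position 2 ('a'): new char, reset run to 1
  Position 3 ('c'): new char, reset run to 1
  Position 4 ('c'): continues run of 'c', length=2
  Position 5 ('a'): new char, reset run to 1
  Position 6 ('a'): continues run of 'a', length=2
  Position 7 ('c'): new char, reset run to 1
  Position 8 ('b'): new char, reset run to 1
  Position 9 ('a'): new char, reset run to 1
  Position 10 ('b'): new char, reset run to 1
Longest run: 'c' with length 2

2


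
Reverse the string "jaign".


Input: jaign
Reading characters right to left:
  Position 4: 'n'
  Position 3: 'g'
  Position 2: 'i'
  Position 1: 'a'
  Position 0: 'j'
Reversed: ngiaj

ngiaj


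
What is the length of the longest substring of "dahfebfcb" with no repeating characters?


Input: "dahfebfcb"
Sliding window (track last position of each char):
  Position 0 ('d'): window [0,0] length 1 -- new best
  Position 1 ('a'): window [0,1] length 2 -- new best
  Position 2 ('h'): window [0,2] length 3 -- new best
  Position 3 ('f'): window [0,3] length 4 -- new best
  Position 4 ('e'): window [0,4] length 5 -- new best
  Position 5 ('b'): window [0,5] length 6 -- new best
  Position 6 ('f'): repeat (last at 3), move window start to 4
  Position 6 ('f'): window [4,6] length 3
  Position 7 ('c'): window [4,7] length 4
  Position 8 ('b'): repeat (last at 5), move window start to 6
  Position 8 ('b'): window [6,8] length 3
Longest substring with no repeats: "dahfeb" with length 6

6


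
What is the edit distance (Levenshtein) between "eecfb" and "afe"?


Computing edit distance: "eecfb" -> "afe"
DP table:
           a    f    e
      0    1    2    3
  e   1    1    2    2
  e   2    2    2    2
  c   3    3    3    3
  f   4    4    3    4
  b   5    5    4    4
Edit distance = dp[5][3] = 4

4


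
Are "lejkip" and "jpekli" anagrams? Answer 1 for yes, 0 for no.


Strings: "lejkip", "jpekli"
Sorted first:  eijklp
Sorted second: eijklp
Sorted forms match => anagrams

1


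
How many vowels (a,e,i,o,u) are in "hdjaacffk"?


Input: hdjaacffk
Checking each character:
  'h' at position 0: consonant
  'd' at position 1: consonant
  'j' at position 2: consonant
  'a' at position 3: vowel (running total: 1)
  'a' at position 4: vowel (running total: 2)
  'c' at position 5: consonant
  'f' at position 6: consonant
  'f' at position 7: consonant
  'k' at position 8: consonant
Total vowels: 2

2


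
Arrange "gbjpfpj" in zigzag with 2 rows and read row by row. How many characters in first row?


Zigzag "gbjpfpj" into 2 rows:
Placing characters:
  'g' => row 0
  'b' => row 1
  'j' => row 0
  'p' => row 1
  'f' => row 0
  'p' => row 1
  'j' => row 0
Rows:
  Row 0: "gjfj"
  Row 1: "bpp"
First row length: 4

4


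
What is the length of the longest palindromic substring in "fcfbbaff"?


Input: "fcfbbaff"
Checking substrings for palindromes:
  [0:3] "fcf" (len 3) => palindrome
  [3:5] "bb" (len 2) => palindrome
  [6:8] "ff" (len 2) => palindrome
Longest palindromic substring: "fcf" with length 3

3


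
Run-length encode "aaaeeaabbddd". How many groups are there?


Input: aaaeeaabbddd
Scanning for consecutive runs:
  Group 1: 'a' x 3 (positions 0-2)
  Group 2: 'e' x 2 (positions 3-4)
  Group 3: 'a' x 2 (positions 5-6)
  Group 4: 'b' x 2 (positions 7-8)
  Group 5: 'd' x 3 (positions 9-11)
Total groups: 5

5


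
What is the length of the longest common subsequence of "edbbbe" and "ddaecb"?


LCS of "edbbbe" and "ddaecb"
DP table:
           d    d    a    e    c    b
      0    0    0    0    0    0    0
  e   0    0    0    0    1    1    1
  d   0    1    1    1    1    1    1
  b   0    1    1    1    1    1    2
  b   0    1    1    1    1    1    2
  b   0    1    1    1    1    1    2
  e   0    1    1    1    2    2    2
LCS length = dp[6][6] = 2

2


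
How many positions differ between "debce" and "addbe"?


Comparing "debce" and "addbe" position by position:
  Position 0: 'd' vs 'a' => DIFFER
  Position 1: 'e' vs 'd' => DIFFER
  Position 2: 'b' vs 'd' => DIFFER
  Position 3: 'c' vs 'b' => DIFFER
  Position 4: 'e' vs 'e' => same
Positions that differ: 4

4


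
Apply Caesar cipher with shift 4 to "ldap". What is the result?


Caesar cipher: shift "ldap" by 4
  'l' (pos 11) + 4 = pos 15 = 'p'
  'd' (pos 3) + 4 = pos 7 = 'h'
  'a' (pos 0) + 4 = pos 4 = 'e'
  'p' (pos 15) + 4 = pos 19 = 't'
Result: phet

phet


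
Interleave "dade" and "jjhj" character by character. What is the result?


Interleaving "dade" and "jjhj":
  Position 0: 'd' from first, 'j' from second => "dj"
  Position 1: 'a' from first, 'j' from second => "aj"
  Position 2: 'd' from first, 'h' from second => "dh"
  Position 3: 'e' from first, 'j' from second => "ej"
Result: djajdhej

djajdhej


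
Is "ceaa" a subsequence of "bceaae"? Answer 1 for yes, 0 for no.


Check if "ceaa" is a subsequence of "bceaae"
Greedy scan:
  Position 0 ('b'): no match needed
  Position 1 ('c'): matches sub[0] = 'c'
  Position 2 ('e'): matches sub[1] = 'e'
  Position 3 ('a'): matches sub[2] = 'a'
  Position 4 ('a'): matches sub[3] = 'a'
  Position 5 ('e'): no match needed
All 4 characters matched => is a subsequence

1


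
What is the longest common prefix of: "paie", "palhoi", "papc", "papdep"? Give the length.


Words: paie, palhoi, papc, papdep
  Position 0: all 'p' => match
  Position 1: all 'a' => match
  Position 2: ('i', 'l', 'p', 'p') => mismatch, stop
LCP = "pa" (length 2)

2


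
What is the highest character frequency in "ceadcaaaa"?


Input: ceadcaaaa
Character counts:
  'a': 5
  'c': 2
  'd': 1
  'e': 1
Maximum frequency: 5

5


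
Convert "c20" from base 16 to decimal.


Input: "c20" in base 16
Positional expansion:
  Digit 'c' (value 12) x 16^2 = 3072
  Digit '2' (value 2) x 16^1 = 32
  Digit '0' (value 0) x 16^0 = 0
Sum = 3104

3104


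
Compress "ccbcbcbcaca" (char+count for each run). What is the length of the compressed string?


Input: ccbcbcbcaca
Runs:
  'c' x 2 => "c2"
  'b' x 1 => "b1"
  'c' x 1 => "c1"
  'b' x 1 => "b1"
  'c' x 1 => "c1"
  'b' x 1 => "b1"
  'c' x 1 => "c1"
  'a' x 1 => "a1"
  'c' x 1 => "c1"
  'a' x 1 => "a1"
Compressed: "c2b1c1b1c1b1c1a1c1a1"
Compressed length: 20

20


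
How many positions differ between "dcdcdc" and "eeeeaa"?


Comparing "dcdcdc" and "eeeeaa" position by position:
  Position 0: 'd' vs 'e' => DIFFER
  Position 1: 'c' vs 'e' => DIFFER
  Position 2: 'd' vs 'e' => DIFFER
  Position 3: 'c' vs 'e' => DIFFER
  Position 4: 'd' vs 'a' => DIFFER
  Position 5: 'c' vs 'a' => DIFFER
Positions that differ: 6

6


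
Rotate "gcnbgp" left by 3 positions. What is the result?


Input: "gcnbgp", rotate left by 3
First 3 characters: "gcn"
Remaining characters: "bgp"
Concatenate remaining + first: "bgp" + "gcn" = "bgpgcn"

bgpgcn


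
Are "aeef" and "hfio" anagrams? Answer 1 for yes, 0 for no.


Strings: "aeef", "hfio"
Sorted first:  aeef
Sorted second: fhio
Differ at position 0: 'a' vs 'f' => not anagrams

0


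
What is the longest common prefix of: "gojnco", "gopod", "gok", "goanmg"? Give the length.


Words: gojnco, gopod, gok, goanmg
  Position 0: all 'g' => match
  Position 1: all 'o' => match
  Position 2: ('j', 'p', 'k', 'a') => mismatch, stop
LCP = "go" (length 2)

2


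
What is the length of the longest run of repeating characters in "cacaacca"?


Input: "cacaacca"
Scanning for longest run:
  Position 1 ('a'): new char, reset run to 1
  Position 2 ('c'): new char, reset run to 1
  Position 3 ('a'): new char, reset run to 1
  Position 4 ('a'): continues run of 'a', length=2
  Position 5 ('c'): new char, reset run to 1
  Position 6 ('c'): continues run of 'c', length=2
  Position 7 ('a'): new char, reset run to 1
Longest run: 'a' with length 2

2


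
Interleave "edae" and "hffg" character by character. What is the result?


Interleaving "edae" and "hffg":
  Position 0: 'e' from first, 'h' from second => "eh"
  Position 1: 'd' from first, 'f' from second => "df"
  Position 2: 'a' from first, 'f' from second => "af"
  Position 3: 'e' from first, 'g' from second => "eg"
Result: ehdfafeg

ehdfafeg


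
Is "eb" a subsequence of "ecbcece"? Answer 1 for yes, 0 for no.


Check if "eb" is a subsequence of "ecbcece"
Greedy scan:
  Position 0 ('e'): matches sub[0] = 'e'
  Position 1 ('c'): no match needed
  Position 2 ('b'): matches sub[1] = 'b'
  Position 3 ('c'): no match needed
  Position 4 ('e'): no match needed
  Position 5 ('c'): no match needed
  Position 6 ('e'): no match needed
All 2 characters matched => is a subsequence

1


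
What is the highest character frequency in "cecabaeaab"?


Input: cecabaeaab
Character counts:
  'a': 4
  'b': 2
  'c': 2
  'e': 2
Maximum frequency: 4

4


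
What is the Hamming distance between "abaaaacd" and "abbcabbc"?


Comparing "abaaaacd" and "abbcabbc" position by position:
  Position 0: 'a' vs 'a' => same
  Position 1: 'b' vs 'b' => same
  Position 2: 'a' vs 'b' => differ
  Position 3: 'a' vs 'c' => differ
  Position 4: 'a' vs 'a' => same
  Position 5: 'a' vs 'b' => differ
  Position 6: 'c' vs 'b' => differ
  Position 7: 'd' vs 'c' => differ
Total differences (Hamming distance): 5

5


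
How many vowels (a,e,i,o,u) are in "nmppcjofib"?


Input: nmppcjofib
Checking each character:
  'n' at position 0: consonant
  'm' at position 1: consonant
  'p' at position 2: consonant
  'p' at position 3: consonant
  'c' at position 4: consonant
  'j' at position 5: consonant
  'o' at position 6: vowel (running total: 1)
  'f' at position 7: consonant
  'i' at position 8: vowel (running total: 2)
  'b' at position 9: consonant
Total vowels: 2

2


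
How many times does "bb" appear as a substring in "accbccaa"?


Searching for "bb" in "accbccaa"
Scanning each position:
  Position 0: "ac" => no
  Position 1: "cc" => no
  Position 2: "cb" => no
  Position 3: "bc" => no
  Position 4: "cc" => no
  Position 5: "ca" => no
  Position 6: "aa" => no
Total occurrences: 0

0


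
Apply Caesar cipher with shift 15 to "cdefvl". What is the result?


Caesar cipher: shift "cdefvl" by 15
  'c' (pos 2) + 15 = pos 17 = 'r'
  'd' (pos 3) + 15 = pos 18 = 's'
  'e' (pos 4) + 15 = pos 19 = 't'
  'f' (pos 5) + 15 = pos 20 = 'u'
  'v' (pos 21) + 15 = pos 10 = 'k'
  'l' (pos 11) + 15 = pos 0 = 'a'
Result: rstuka

rstuka


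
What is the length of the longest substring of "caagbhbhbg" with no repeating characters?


Input: "caagbhbhbg"
Sliding window (track last position of each char):
  Position 0 ('c'): window [0,0] length 1 -- new best
  Position 1 ('a'): window [0,1] length 2 -- new best
  Position 2 ('a'): repeat (last at 1), move window start to 2
  Position 2 ('a'): window [2,2] length 1
  Position 3 ('g'): window [2,3] length 2
  Position 4 ('b'): window [2,4] length 3 -- new best
  Position 5 ('h'): window [2,5] length 4 -- new best
  Position 6 ('b'): repeat (last at 4), move window start to 5
  Position 6 ('b'): window [5,6] length 2
  Position 7 ('h'): repeat (last at 5), move window start to 6
  Position 7 ('h'): window [6,7] length 2
  Position 8 ('b'): repeat (last at 6), move window start to 7
  Position 8 ('b'): window [7,8] length 2
  Position 9 ('g'): window [7,9] length 3
Longest substring with no repeats: "agbh" with length 4

4


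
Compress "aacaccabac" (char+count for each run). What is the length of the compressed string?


Input: aacaccabac
Runs:
  'a' x 2 => "a2"
  'c' x 1 => "c1"
  'a' x 1 => "a1"
  'c' x 2 => "c2"
  'a' x 1 => "a1"
  'b' x 1 => "b1"
  'a' x 1 => "a1"
  'c' x 1 => "c1"
Compressed: "a2c1a1c2a1b1a1c1"
Compressed length: 16

16


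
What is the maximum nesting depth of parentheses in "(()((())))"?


Input: "(()((())))"
Tracking depth:
  Position 0 '(': depth becomes 1
  Position 1 '(': depth becomes 2
  Position 2 ')': depth becomes 1
  Position 3 '(': depth becomes 2
  Position 4 '(': depth becomes 3
  Position 5 '(': depth becomes 4
  Position 6 ')': depth becomes 3
  Position 7 ')': depth becomes 2
  Position 8 ')': depth becomes 1
  Position 9 ')': depth becomes 0
Maximum depth reached: 4

4


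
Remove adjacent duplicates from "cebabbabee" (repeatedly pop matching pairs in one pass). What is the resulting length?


Input: cebabbabee
Stack-based adjacent duplicate removal:
  Read 'c': push. Stack: c
  Read 'e': push. Stack: ce
  Read 'b': push. Stack: ceb
  Read 'a': push. Stack: ceba
  Read 'b': push. Stack: cebab
  Read 'b': matches stack top 'b' => pop. Stack: ceba
  Read 'a': matches stack top 'a' => pop. Stack: ceb
  Read 'b': matches stack top 'b' => pop. Stack: ce
  Read 'e': matches stack top 'e' => pop. Stack: c
  Read 'e': push. Stack: ce
Final stack: "ce" (length 2)

2


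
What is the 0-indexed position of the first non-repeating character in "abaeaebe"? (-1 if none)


Input: abaeaebe
Character frequencies:
  'a': 3
  'b': 2
  'e': 3
Scanning left to right for freq == 1:
  Position 0 ('a'): freq=3, skip
  Position 1 ('b'): freq=2, skip
  Position 2 ('a'): freq=3, skip
  Position 3 ('e'): freq=3, skip
  Position 4 ('a'): freq=3, skip
  Position 5 ('e'): freq=3, skip
  Position 6 ('b'): freq=2, skip
  Position 7 ('e'): freq=3, skip
  No unique character found => answer = -1

-1


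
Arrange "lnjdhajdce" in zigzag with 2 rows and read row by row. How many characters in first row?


Zigzag "lnjdhajdce" into 2 rows:
Placing characters:
  'l' => row 0
  'n' => row 1
  'j' => row 0
  'd' => row 1
  'h' => row 0
  'a' => row 1
  'j' => row 0
  'd' => row 1
  'c' => row 0
  'e' => row 1
Rows:
  Row 0: "ljhjc"
  Row 1: "ndade"
First row length: 5

5


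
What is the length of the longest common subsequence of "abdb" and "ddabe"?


LCS of "abdb" and "ddabe"
DP table:
           d    d    a    b    e
      0    0    0    0    0    0
  a   0    0    0    1    1    1
  b   0    0    0    1    2    2
  d   0    1    1    1    2    2
  b   0    1    1    1    2    2
LCS length = dp[4][5] = 2

2


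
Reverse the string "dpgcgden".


Input: dpgcgden
Reading characters right to left:
  Position 7: 'n'
  Position 6: 'e'
  Position 5: 'd'
  Position 4: 'g'
  Position 3: 'c'
  Position 2: 'g'
  Position 1: 'p'
  Position 0: 'd'
Reversed: nedgcgpd

nedgcgpd


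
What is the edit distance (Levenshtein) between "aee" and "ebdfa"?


Computing edit distance: "aee" -> "ebdfa"
DP table:
           e    b    d    f    a
      0    1    2    3    4    5
  a   1    1    2    3    4    4
  e   2    1    2    3    4    5
  e   3    2    2    3    4    5
Edit distance = dp[3][5] = 5

5


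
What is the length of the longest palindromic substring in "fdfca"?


Input: "fdfca"
Checking substrings for palindromes:
  [0:3] "fdf" (len 3) => palindrome
Longest palindromic substring: "fdf" with length 3

3


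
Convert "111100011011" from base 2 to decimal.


Input: "111100011011" in base 2
Positional expansion:
  Digit '1' (value 1) x 2^11 = 2048
  Digit '1' (value 1) x 2^10 = 1024
  Digit '1' (value 1) x 2^9 = 512
  Digit '1' (value 1) x 2^8 = 256
  Digit '0' (value 0) x 2^7 = 0
  Digit '0' (value 0) x 2^6 = 0
  Digit '0' (value 0) x 2^5 = 0
  Digit '1' (value 1) x 2^4 = 16
  Digit '1' (value 1) x 2^3 = 8
  Digit '0' (value 0) x 2^2 = 0
  Digit '1' (value 1) x 2^1 = 2
  Digit '1' (value 1) x 2^0 = 1
Sum = 3867

3867


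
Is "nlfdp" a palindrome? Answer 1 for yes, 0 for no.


Input: nlfdp
Reversed: pdfln
  Compare pos 0 ('n') with pos 4 ('p'): MISMATCH
  Compare pos 1 ('l') with pos 3 ('d'): MISMATCH
Result: not a palindrome

0


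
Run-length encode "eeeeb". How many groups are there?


Input: eeeeb
Scanning for consecutive runs:
  Group 1: 'e' x 4 (positions 0-3)
  Group 2: 'b' x 1 (positions 4-4)
Total groups: 2

2


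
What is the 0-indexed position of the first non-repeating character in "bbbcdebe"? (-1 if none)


Input: bbbcdebe
Character frequencies:
  'b': 4
  'c': 1
  'd': 1
  'e': 2
Scanning left to right for freq == 1:
  Position 0 ('b'): freq=4, skip
  Position 1 ('b'): freq=4, skip
  Position 2 ('b'): freq=4, skip
  Position 3 ('c'): unique! => answer = 3

3


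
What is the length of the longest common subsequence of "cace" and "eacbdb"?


LCS of "cace" and "eacbdb"
DP table:
           e    a    c    b    d    b
      0    0    0    0    0    0    0
  c   0    0    0    1    1    1    1
  a   0    0    1    1    1    1    1
  c   0    0    1    2    2    2    2
  e   0    1    1    2    2    2    2
LCS length = dp[4][6] = 2

2


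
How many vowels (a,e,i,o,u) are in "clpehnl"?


Input: clpehnl
Checking each character:
  'c' at position 0: consonant
  'l' at position 1: consonant
  'p' at position 2: consonant
  'e' at position 3: vowel (running total: 1)
  'h' at position 4: consonant
  'n' at position 5: consonant
  'l' at position 6: consonant
Total vowels: 1

1


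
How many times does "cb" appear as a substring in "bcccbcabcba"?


Searching for "cb" in "bcccbcabcba"
Scanning each position:
  Position 0: "bc" => no
  Position 1: "cc" => no
  Position 2: "cc" => no
  Position 3: "cb" => MATCH
  Position 4: "bc" => no
  Position 5: "ca" => no
  Position 6: "ab" => no
  Position 7: "bc" => no
  Position 8: "cb" => MATCH
  Position 9: "ba" => no
Total occurrences: 2

2


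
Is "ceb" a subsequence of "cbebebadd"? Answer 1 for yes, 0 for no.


Check if "ceb" is a subsequence of "cbebebadd"
Greedy scan:
  Position 0 ('c'): matches sub[0] = 'c'
  Position 1 ('b'): no match needed
  Position 2 ('e'): matches sub[1] = 'e'
  Position 3 ('b'): matches sub[2] = 'b'
  Position 4 ('e'): no match needed
  Position 5 ('b'): no match needed
  Position 6 ('a'): no match needed
  Position 7 ('d'): no match needed
  Position 8 ('d'): no match needed
All 3 characters matched => is a subsequence

1


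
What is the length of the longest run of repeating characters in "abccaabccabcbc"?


Input: "abccaabccabcbc"
Scanning for longest run:
  Position 1 ('b'): new char, reset run to 1
  Position 2 ('c'): new char, reset run to 1
  Position 3 ('c'): continues run of 'c', length=2
  Position 4 ('a'): new char, reset run to 1
  Position 5 ('a'): continues run of 'a', length=2
  Position 6 ('b'): new char, reset run to 1
  Position 7 ('c'): new char, reset run to 1
  Position 8 ('c'): continues run of 'c', length=2
  Position 9 ('a'): new char, reset run to 1
  Position 10 ('b'): new char, reset run to 1
  Position 11 ('c'): new char, reset run to 1
  Position 12 ('b'): new char, reset run to 1
  Position 13 ('c'): new char, reset run to 1
Longest run: 'c' with length 2

2


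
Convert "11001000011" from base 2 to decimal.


Input: "11001000011" in base 2
Positional expansion:
  Digit '1' (value 1) x 2^10 = 1024
  Digit '1' (value 1) x 2^9 = 512
  Digit '0' (value 0) x 2^8 = 0
  Digit '0' (value 0) x 2^7 = 0
  Digit '1' (value 1) x 2^6 = 64
  Digit '0' (value 0) x 2^5 = 0
  Digit '0' (value 0) x 2^4 = 0
  Digit '0' (value 0) x 2^3 = 0
  Digit '0' (value 0) x 2^2 = 0
  Digit '1' (value 1) x 2^1 = 2
  Digit '1' (value 1) x 2^0 = 1
Sum = 1603

1603


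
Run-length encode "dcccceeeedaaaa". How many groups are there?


Input: dcccceeeedaaaa
Scanning for consecutive runs:
  Group 1: 'd' x 1 (positions 0-0)
  Group 2: 'c' x 4 (positions 1-4)
  Group 3: 'e' x 4 (positions 5-8)
  Group 4: 'd' x 1 (positions 9-9)
  Group 5: 'a' x 4 (positions 10-13)
Total groups: 5

5


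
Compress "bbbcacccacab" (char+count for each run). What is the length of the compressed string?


Input: bbbcacccacab
Runs:
  'b' x 3 => "b3"
  'c' x 1 => "c1"
  'a' x 1 => "a1"
  'c' x 3 => "c3"
  'a' x 1 => "a1"
  'c' x 1 => "c1"
  'a' x 1 => "a1"
  'b' x 1 => "b1"
Compressed: "b3c1a1c3a1c1a1b1"
Compressed length: 16

16


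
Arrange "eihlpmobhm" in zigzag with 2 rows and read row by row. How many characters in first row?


Zigzag "eihlpmobhm" into 2 rows:
Placing characters:
  'e' => row 0
  'i' => row 1
  'h' => row 0
  'l' => row 1
  'p' => row 0
  'm' => row 1
  'o' => row 0
  'b' => row 1
  'h' => row 0
  'm' => row 1
Rows:
  Row 0: "ehpoh"
  Row 1: "ilmbm"
First row length: 5

5


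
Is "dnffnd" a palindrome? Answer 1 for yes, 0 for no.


Input: dnffnd
Reversed: dnffnd
  Compare pos 0 ('d') with pos 5 ('d'): match
  Compare pos 1 ('n') with pos 4 ('n'): match
  Compare pos 2 ('f') with pos 3 ('f'): match
Result: palindrome

1


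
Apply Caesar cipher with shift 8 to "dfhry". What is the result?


Caesar cipher: shift "dfhry" by 8
  'd' (pos 3) + 8 = pos 11 = 'l'
  'f' (pos 5) + 8 = pos 13 = 'n'
  'h' (pos 7) + 8 = pos 15 = 'p'
  'r' (pos 17) + 8 = pos 25 = 'z'
  'y' (pos 24) + 8 = pos 6 = 'g'
Result: lnpzg

lnpzg


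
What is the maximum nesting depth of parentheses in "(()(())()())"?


Input: "(()(())()())"
Tracking depth:
  Position 0 '(': depth becomes 1
  Position 1 '(': depth becomes 2
  Position 2 ')': depth becomes 1
  Position 3 '(': depth becomes 2
  Position 4 '(': depth becomes 3
  Position 5 ')': depth becomes 2
  Position 6 ')': depth becomes 1
  Position 7 '(': depth becomes 2
  Position 8 ')': depth becomes 1
  Position 9 '(': depth becomes 2
  Position 10 ')': depth becomes 1
  Position 11 ')': depth becomes 0
Maximum depth reached: 3

3


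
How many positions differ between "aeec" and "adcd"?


Comparing "aeec" and "adcd" position by position:
  Position 0: 'a' vs 'a' => same
  Position 1: 'e' vs 'd' => DIFFER
  Position 2: 'e' vs 'c' => DIFFER
  Position 3: 'c' vs 'd' => DIFFER
Positions that differ: 3

3


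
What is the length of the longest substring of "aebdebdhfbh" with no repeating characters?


Input: "aebdebdhfbh"
Sliding window (track last position of each char):
  Position 0 ('a'): window [0,0] length 1 -- new best
  Position 1 ('e'): window [0,1] length 2 -- new best
  Position 2 ('b'): window [0,2] length 3 -- new best
  Position 3 ('d'): window [0,3] length 4 -- new best
  Position 4 ('e'): repeat (last at 1), move window start to 2
  Position 4 ('e'): window [2,4] length 3
  Position 5 ('b'): repeat (last at 2), move window start to 3
  Position 5 ('b'): window [3,5] length 3
  Position 6 ('d'): repeat (last at 3), move window start to 4
  Position 6 ('d'): window [4,6] length 3
  Position 7 ('h'): window [4,7] length 4
  Position 8 ('f'): window [4,8] length 5 -- new best
  Position 9 ('b'): repeat (last at 5), move window start to 6
  Position 9 ('b'): window [6,9] length 4
  Position 10 ('h'): repeat (last at 7), move window start to 8
  Position 10 ('h'): window [8,10] length 3
Longest substring with no repeats: "ebdhf" with length 5

5


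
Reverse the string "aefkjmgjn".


Input: aefkjmgjn
Reading characters right to left:
  Position 8: 'n'
  Position 7: 'j'
  Position 6: 'g'
  Position 5: 'm'
  Position 4: 'j'
  Position 3: 'k'
  Position 2: 'f'
  Position 1: 'e'
  Position 0: 'a'
Reversed: njgmjkfea

njgmjkfea


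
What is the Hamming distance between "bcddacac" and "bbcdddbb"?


Comparing "bcddacac" and "bbcdddbb" position by position:
  Position 0: 'b' vs 'b' => same
  Position 1: 'c' vs 'b' => differ
  Position 2: 'd' vs 'c' => differ
  Position 3: 'd' vs 'd' => same
  Position 4: 'a' vs 'd' => differ
  Position 5: 'c' vs 'd' => differ
  Position 6: 'a' vs 'b' => differ
  Position 7: 'c' vs 'b' => differ
Total differences (Hamming distance): 6

6


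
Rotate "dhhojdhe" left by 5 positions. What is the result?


Input: "dhhojdhe", rotate left by 5
First 5 characters: "dhhoj"
Remaining characters: "dhe"
Concatenate remaining + first: "dhe" + "dhhoj" = "dhedhhoj"

dhedhhoj


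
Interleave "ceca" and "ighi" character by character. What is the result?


Interleaving "ceca" and "ighi":
  Position 0: 'c' from first, 'i' from second => "ci"
  Position 1: 'e' from first, 'g' from second => "eg"
  Position 2: 'c' from first, 'h' from second => "ch"
  Position 3: 'a' from first, 'i' from second => "ai"
Result: ciegchai

ciegchai


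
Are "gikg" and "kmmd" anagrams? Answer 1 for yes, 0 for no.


Strings: "gikg", "kmmd"
Sorted first:  ggik
Sorted second: dkmm
Differ at position 0: 'g' vs 'd' => not anagrams

0


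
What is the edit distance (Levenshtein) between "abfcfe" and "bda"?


Computing edit distance: "abfcfe" -> "bda"
DP table:
           b    d    a
      0    1    2    3
  a   1    1    2    2
  b   2    1    2    3
  f   3    2    2    3
  c   4    3    3    3
  f   5    4    4    4
  e   6    5    5    5
Edit distance = dp[6][3] = 5

5


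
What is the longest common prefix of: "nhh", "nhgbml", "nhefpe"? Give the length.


Words: nhh, nhgbml, nhefpe
  Position 0: all 'n' => match
  Position 1: all 'h' => match
  Position 2: ('h', 'g', 'e') => mismatch, stop
LCP = "nh" (length 2)

2


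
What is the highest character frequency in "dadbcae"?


Input: dadbcae
Character counts:
  'a': 2
  'b': 1
  'c': 1
  'd': 2
  'e': 1
Maximum frequency: 2

2


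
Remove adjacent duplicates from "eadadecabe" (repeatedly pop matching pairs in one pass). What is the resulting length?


Input: eadadecabe
Stack-based adjacent duplicate removal:
  Read 'e': push. Stack: e
  Read 'a': push. Stack: ea
  Read 'd': push. Stack: ead
  Read 'a': push. Stack: eada
  Read 'd': push. Stack: eadad
  Read 'e': push. Stack: eadade
  Read 'c': push. Stack: eadadec
  Read 'a': push. Stack: eadadeca
  Read 'b': push. Stack: eadadecab
  Read 'e': push. Stack: eadadecabe
Final stack: "eadadecabe" (length 10)

10


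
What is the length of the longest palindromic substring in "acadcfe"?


Input: "acadcfe"
Checking substrings for palindromes:
  [0:3] "aca" (len 3) => palindrome
Longest palindromic substring: "aca" with length 3

3


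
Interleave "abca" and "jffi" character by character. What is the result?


Interleaving "abca" and "jffi":
  Position 0: 'a' from first, 'j' from second => "aj"
  Position 1: 'b' from first, 'f' from second => "bf"
  Position 2: 'c' from first, 'f' from second => "cf"
  Position 3: 'a' from first, 'i' from second => "ai"
Result: ajbfcfai

ajbfcfai


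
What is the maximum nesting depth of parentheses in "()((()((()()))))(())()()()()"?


Input: "()((()((()()))))(())()()()()"
Tracking depth:
  Position 0 '(': depth becomes 1
  Position 1 ')': depth becomes 0
  Position 2 '(': depth becomes 1
  Position 3 '(': depth becomes 2
  Position 4 '(': depth becomes 3
  Position 5 ')': depth becomes 2
  Position 6 '(': depth becomes 3
  Position 7 '(': depth becomes 4
  Position 8 '(': depth becomes 5
  Position 9 ')': depth becomes 4
  Position 10 '(': depth becomes 5
  Position 11 ')': depth becomes 4
  Position 12 ')': depth becomes 3
  Position 13 ')': depth becomes 2
  Position 14 ')': depth becomes 1
  Position 15 ')': depth becomes 0
  Position 16 '(': depth becomes 1
  Position 17 '(': depth becomes 2
  Position 18 ')': depth becomes 1
  Position 19 ')': depth becomes 0
  Position 20 '(': depth becomes 1
  Position 21 ')': depth becomes 0
  Position 22 '(': depth becomes 1
  Position 23 ')': depth becomes 0
  Position 24 '(': depth becomes 1
  Position 25 ')': depth becomes 0
  Position 26 '(': depth becomes 1
  Position 27 ')': depth becomes 0
Maximum depth reached: 5

5


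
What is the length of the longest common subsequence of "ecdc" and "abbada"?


LCS of "ecdc" and "abbada"
DP table:
           a    b    b    a    d    a
      0    0    0    0    0    0    0
  e   0    0    0    0    0    0    0
  c   0    0    0    0    0    0    0
  d   0    0    0    0    0    1    1
  c   0    0    0    0    0    1    1
LCS length = dp[4][6] = 1

1


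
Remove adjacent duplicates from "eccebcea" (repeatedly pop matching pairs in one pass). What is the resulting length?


Input: eccebcea
Stack-based adjacent duplicate removal:
  Read 'e': push. Stack: e
  Read 'c': push. Stack: ec
  Read 'c': matches stack top 'c' => pop. Stack: e
  Read 'e': matches stack top 'e' => pop. Stack: (empty)
  Read 'b': push. Stack: b
  Read 'c': push. Stack: bc
  Read 'e': push. Stack: bce
  Read 'a': push. Stack: bcea
Final stack: "bcea" (length 4)

4


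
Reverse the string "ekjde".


Input: ekjde
Reading characters right to left:
  Position 4: 'e'
  Position 3: 'd'
  Position 2: 'j'
  Position 1: 'k'
  Position 0: 'e'
Reversed: edjke

edjke


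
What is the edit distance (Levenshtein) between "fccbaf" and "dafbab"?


Computing edit distance: "fccbaf" -> "dafbab"
DP table:
           d    a    f    b    a    b
      0    1    2    3    4    5    6
  f   1    1    2    2    3    4    5
  c   2    2    2    3    3    4    5
  c   3    3    3    3    4    4    5
  b   4    4    4    4    3    4    4
  a   5    5    4    5    4    3    4
  f   6    6    5    4    5    4    4
Edit distance = dp[6][6] = 4

4


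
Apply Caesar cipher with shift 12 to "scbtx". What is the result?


Caesar cipher: shift "scbtx" by 12
  's' (pos 18) + 12 = pos 4 = 'e'
  'c' (pos 2) + 12 = pos 14 = 'o'
  'b' (pos 1) + 12 = pos 13 = 'n'
  't' (pos 19) + 12 = pos 5 = 'f'
  'x' (pos 23) + 12 = pos 9 = 'j'
Result: eonfj

eonfj


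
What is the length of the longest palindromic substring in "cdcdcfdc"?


Input: "cdcdcfdc"
Checking substrings for palindromes:
  [0:5] "cdcdc" (len 5) => palindrome
  [0:3] "cdc" (len 3) => palindrome
  [1:4] "dcd" (len 3) => palindrome
  [2:5] "cdc" (len 3) => palindrome
Longest palindromic substring: "cdcdc" with length 5

5


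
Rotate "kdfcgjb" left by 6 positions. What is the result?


Input: "kdfcgjb", rotate left by 6
First 6 characters: "kdfcgj"
Remaining characters: "b"
Concatenate remaining + first: "b" + "kdfcgj" = "bkdfcgj"

bkdfcgj


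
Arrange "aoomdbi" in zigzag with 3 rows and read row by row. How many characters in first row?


Zigzag "aoomdbi" into 3 rows:
Placing characters:
  'a' => row 0
  'o' => row 1
  'o' => row 2
  'm' => row 1
  'd' => row 0
  'b' => row 1
  'i' => row 2
Rows:
  Row 0: "ad"
  Row 1: "omb"
  Row 2: "oi"
First row length: 2

2


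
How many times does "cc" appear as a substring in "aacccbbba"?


Searching for "cc" in "aacccbbba"
Scanning each position:
  Position 0: "aa" => no
  Position 1: "ac" => no
  Position 2: "cc" => MATCH
  Position 3: "cc" => MATCH
  Position 4: "cb" => no
  Position 5: "bb" => no
  Position 6: "bb" => no
  Position 7: "ba" => no
Total occurrences: 2

2


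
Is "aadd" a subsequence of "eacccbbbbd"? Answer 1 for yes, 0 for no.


Check if "aadd" is a subsequence of "eacccbbbbd"
Greedy scan:
  Position 0 ('e'): no match needed
  Position 1 ('a'): matches sub[0] = 'a'
  Position 2 ('c'): no match needed
  Position 3 ('c'): no match needed
  Position 4 ('c'): no match needed
  Position 5 ('b'): no match needed
  Position 6 ('b'): no match needed
  Position 7 ('b'): no match needed
  Position 8 ('b'): no match needed
  Position 9 ('d'): no match needed
Only matched 1/4 characters => not a subsequence

0


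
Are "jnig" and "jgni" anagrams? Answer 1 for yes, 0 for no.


Strings: "jnig", "jgni"
Sorted first:  gijn
Sorted second: gijn
Sorted forms match => anagrams

1


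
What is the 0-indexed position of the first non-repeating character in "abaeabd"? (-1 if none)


Input: abaeabd
Character frequencies:
  'a': 3
  'b': 2
  'd': 1
  'e': 1
Scanning left to right for freq == 1:
  Position 0 ('a'): freq=3, skip
  Position 1 ('b'): freq=2, skip
  Position 2 ('a'): freq=3, skip
  Position 3 ('e'): unique! => answer = 3

3


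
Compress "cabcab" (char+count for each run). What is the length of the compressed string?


Input: cabcab
Runs:
  'c' x 1 => "c1"
  'a' x 1 => "a1"
  'b' x 1 => "b1"
  'c' x 1 => "c1"
  'a' x 1 => "a1"
  'b' x 1 => "b1"
Compressed: "c1a1b1c1a1b1"
Compressed length: 12

12


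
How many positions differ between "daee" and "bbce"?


Comparing "daee" and "bbce" position by position:
  Position 0: 'd' vs 'b' => DIFFER
  Position 1: 'a' vs 'b' => DIFFER
  Position 2: 'e' vs 'c' => DIFFER
  Position 3: 'e' vs 'e' => same
Positions that differ: 3

3


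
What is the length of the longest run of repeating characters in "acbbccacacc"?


Input: "acbbccacacc"
Scanning for longest run:
  Position 1 ('c'): new char, reset run to 1
  Position 2 ('b'): new char, reset run to 1
  Position 3 ('b'): continues run of 'b', length=2
  Position 4 ('c'): new char, reset run to 1
  Position 5 ('c'): continues run of 'c', length=2
  Position 6 ('a'): new char, reset run to 1
  Position 7 ('c'): new char, reset run to 1
  Position 8 ('a'): new char, reset run to 1
  Position 9 ('c'): new char, reset run to 1
  Position 10 ('c'): continues run of 'c', length=2
Longest run: 'b' with length 2

2


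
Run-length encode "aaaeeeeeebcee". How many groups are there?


Input: aaaeeeeeebcee
Scanning for consecutive runs:
  Group 1: 'a' x 3 (positions 0-2)
  Group 2: 'e' x 6 (positions 3-8)
  Group 3: 'b' x 1 (positions 9-9)
  Group 4: 'c' x 1 (positions 10-10)
  Group 5: 'e' x 2 (positions 11-12)
Total groups: 5

5


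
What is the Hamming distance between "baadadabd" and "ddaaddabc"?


Comparing "baadadabd" and "ddaaddabc" position by position:
  Position 0: 'b' vs 'd' => differ
  Position 1: 'a' vs 'd' => differ
  Position 2: 'a' vs 'a' => same
  Position 3: 'd' vs 'a' => differ
  Position 4: 'a' vs 'd' => differ
  Position 5: 'd' vs 'd' => same
  Position 6: 'a' vs 'a' => same
  Position 7: 'b' vs 'b' => same
  Position 8: 'd' vs 'c' => differ
Total differences (Hamming distance): 5

5


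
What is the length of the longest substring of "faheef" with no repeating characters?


Input: "faheef"
Sliding window (track last position of each char):
  Position 0 ('f'): window [0,0] length 1 -- new best
  Position 1 ('a'): window [0,1] length 2 -- new best
  Position 2 ('h'): window [0,2] length 3 -- new best
  Position 3 ('e'): window [0,3] length 4 -- new best
  Position 4 ('e'): repeat (last at 3), move window start to 4
  Position 4 ('e'): window [4,4] length 1
  Position 5 ('f'): window [4,5] length 2
Longest substring with no repeats: "fahe" with length 4

4


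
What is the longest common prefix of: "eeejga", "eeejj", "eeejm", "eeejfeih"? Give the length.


Words: eeejga, eeejj, eeejm, eeejfeih
  Position 0: all 'e' => match
  Position 1: all 'e' => match
  Position 2: all 'e' => match
  Position 3: all 'j' => match
  Position 4: ('g', 'j', 'm', 'f') => mismatch, stop
LCP = "eeej" (length 4)

4


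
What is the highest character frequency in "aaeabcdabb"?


Input: aaeabcdabb
Character counts:
  'a': 4
  'b': 3
  'c': 1
  'd': 1
  'e': 1
Maximum frequency: 4

4


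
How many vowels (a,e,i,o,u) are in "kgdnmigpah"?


Input: kgdnmigpah
Checking each character:
  'k' at position 0: consonant
  'g' at position 1: consonant
  'd' at position 2: consonant
  'n' at position 3: consonant
  'm' at position 4: consonant
  'i' at position 5: vowel (running total: 1)
  'g' at position 6: consonant
  'p' at position 7: consonant
  'a' at position 8: vowel (running total: 2)
  'h' at position 9: consonant
Total vowels: 2

2


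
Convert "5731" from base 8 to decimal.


Input: "5731" in base 8
Positional expansion:
  Digit '5' (value 5) x 8^3 = 2560
  Digit '7' (value 7) x 8^2 = 448
  Digit '3' (value 3) x 8^1 = 24
  Digit '1' (value 1) x 8^0 = 1
Sum = 3033

3033


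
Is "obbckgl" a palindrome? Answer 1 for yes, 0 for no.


Input: obbckgl
Reversed: lgkcbbo
  Compare pos 0 ('o') with pos 6 ('l'): MISMATCH
  Compare pos 1 ('b') with pos 5 ('g'): MISMATCH
  Compare pos 2 ('b') with pos 4 ('k'): MISMATCH
Result: not a palindrome

0


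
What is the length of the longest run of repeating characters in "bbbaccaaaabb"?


Input: "bbbaccaaaabb"
Scanning for longest run:
  Position 1 ('b'): continues run of 'b', length=2
  Position 2 ('b'): continues run of 'b', length=3
  Position 3 ('a'): new char, reset run to 1
  Position 4 ('c'): new char, reset run to 1
  Position 5 ('c'): continues run of 'c', length=2
  Position 6 ('a'): new char, reset run to 1
  Position 7 ('a'): continues run of 'a', length=2
  Position 8 ('a'): continues run of 'a', length=3
  Position 9 ('a'): continues run of 'a', length=4
  Position 10 ('b'): new char, reset run to 1
  Position 11 ('b'): continues run of 'b', length=2
Longest run: 'a' with length 4

4


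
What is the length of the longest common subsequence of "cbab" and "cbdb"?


LCS of "cbab" and "cbdb"
DP table:
           c    b    d    b
      0    0    0    0    0
  c   0    1    1    1    1
  b   0    1    2    2    2
  a   0    1    2    2    2
  b   0    1    2    2    3
LCS length = dp[4][4] = 3

3
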